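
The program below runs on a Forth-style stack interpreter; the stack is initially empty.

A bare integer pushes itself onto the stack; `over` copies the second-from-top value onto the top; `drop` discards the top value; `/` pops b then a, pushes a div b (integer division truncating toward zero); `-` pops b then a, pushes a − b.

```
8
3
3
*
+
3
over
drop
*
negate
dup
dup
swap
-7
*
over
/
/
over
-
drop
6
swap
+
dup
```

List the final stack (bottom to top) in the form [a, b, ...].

8       [8]
3       [8, 3]
3       [8, 3, 3]
*       [8, 9]
+       [17]
3       [17, 3]
over    [17, 3, 17]
drop    [17, 3]
*       [51]
negate  [-51]
dup     [-51, -51]
dup     [-51, -51, -51]
swap    [-51, -51, -51]
-7      [-51, -51, -51, -7]
*       [-51, -51, 357]
over    [-51, -51, 357, -51]
/       [-51, -51, -7]
/       [-51, 7]
over    [-51, 7, -51]
-       [-51, 58]
drop    [-51]
6       [-51, 6]
swap    [6, -51]
+       [-45]
dup     [-45, -45]

[-45, -45]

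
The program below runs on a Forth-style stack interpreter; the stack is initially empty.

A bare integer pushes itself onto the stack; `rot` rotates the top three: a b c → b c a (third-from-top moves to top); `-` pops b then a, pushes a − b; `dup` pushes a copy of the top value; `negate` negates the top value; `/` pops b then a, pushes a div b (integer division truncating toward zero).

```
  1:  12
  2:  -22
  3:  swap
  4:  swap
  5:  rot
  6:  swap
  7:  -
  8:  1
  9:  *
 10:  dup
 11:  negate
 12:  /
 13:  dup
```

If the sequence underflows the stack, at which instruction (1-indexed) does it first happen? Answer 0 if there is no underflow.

12   -> [12]
-22  -> [12, -22]
swap -> [-22, 12]
swap -> [12, -22]
rot  — needs 3 operands, stack has 2 → underflow

5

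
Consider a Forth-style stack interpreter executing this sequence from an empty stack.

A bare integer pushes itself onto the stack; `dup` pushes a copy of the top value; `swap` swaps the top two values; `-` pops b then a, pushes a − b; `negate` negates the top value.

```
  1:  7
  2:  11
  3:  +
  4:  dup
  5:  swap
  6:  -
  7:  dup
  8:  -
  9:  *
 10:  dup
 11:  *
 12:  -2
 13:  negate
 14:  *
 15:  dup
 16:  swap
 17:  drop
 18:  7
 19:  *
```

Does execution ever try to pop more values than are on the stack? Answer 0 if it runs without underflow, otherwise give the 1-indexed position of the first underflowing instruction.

9

7    → [7]
11   → [7, 11]
+    → [18]
dup  → [18, 18]
swap → [18, 18]
-    → [0]
dup  → [0, 0]
-    → [0]
*  — needs 2 operands, stack has 1 → underflow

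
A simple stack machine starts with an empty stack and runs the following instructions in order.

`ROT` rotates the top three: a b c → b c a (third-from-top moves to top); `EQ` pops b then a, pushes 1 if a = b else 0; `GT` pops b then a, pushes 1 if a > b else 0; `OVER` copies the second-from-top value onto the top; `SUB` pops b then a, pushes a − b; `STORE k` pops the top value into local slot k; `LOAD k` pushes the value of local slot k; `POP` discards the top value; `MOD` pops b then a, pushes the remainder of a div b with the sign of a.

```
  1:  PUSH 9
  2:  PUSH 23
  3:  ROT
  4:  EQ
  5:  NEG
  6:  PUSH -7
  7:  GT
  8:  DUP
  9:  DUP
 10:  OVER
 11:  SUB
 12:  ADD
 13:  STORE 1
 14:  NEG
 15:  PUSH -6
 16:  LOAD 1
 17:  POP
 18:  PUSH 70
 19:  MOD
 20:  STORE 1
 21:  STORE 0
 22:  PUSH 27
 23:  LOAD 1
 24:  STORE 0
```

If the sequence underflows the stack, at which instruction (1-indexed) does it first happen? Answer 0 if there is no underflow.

3

PUSH 9   [9]
PUSH 23  [9, 23]
ROT  — needs 3 operands, stack has 2 → underflow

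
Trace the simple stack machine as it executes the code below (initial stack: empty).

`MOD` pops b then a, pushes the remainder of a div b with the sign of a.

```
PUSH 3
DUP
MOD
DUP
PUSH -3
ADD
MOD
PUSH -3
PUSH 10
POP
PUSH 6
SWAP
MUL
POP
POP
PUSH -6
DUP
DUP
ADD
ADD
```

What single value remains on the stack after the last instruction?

PUSH 3  → 3
DUP     → 3 3
MOD     → 0
DUP     → 0 0
PUSH -3 → 0 0 -3
ADD     → 0 -3
MOD     → 0
PUSH -3 → 0 -3
PUSH 10 → 0 -3 10
POP     → 0 -3
PUSH 6  → 0 -3 6
SWAP    → 0 6 -3
MUL     → 0 -18
POP     → 0
POP     → (empty)
PUSH -6 → -6
DUP     → -6 -6
DUP     → -6 -6 -6
ADD     → -6 -12
ADD     → -18

-18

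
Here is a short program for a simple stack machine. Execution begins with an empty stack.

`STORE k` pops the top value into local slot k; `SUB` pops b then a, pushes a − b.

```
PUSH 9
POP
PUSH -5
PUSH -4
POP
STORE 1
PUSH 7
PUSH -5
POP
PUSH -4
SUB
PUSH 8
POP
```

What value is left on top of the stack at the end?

11

PUSH 9  → [9]
POP     → []
PUSH -5 → [-5]
PUSH -4 → [-5, -4]
POP     → [-5]
STORE 1 → []
PUSH 7  → [7]
PUSH -5 → [7, -5]
POP     → [7]
PUSH -4 → [7, -4]
SUB     → [11]
PUSH 8  → [11, 8]
POP     → [11]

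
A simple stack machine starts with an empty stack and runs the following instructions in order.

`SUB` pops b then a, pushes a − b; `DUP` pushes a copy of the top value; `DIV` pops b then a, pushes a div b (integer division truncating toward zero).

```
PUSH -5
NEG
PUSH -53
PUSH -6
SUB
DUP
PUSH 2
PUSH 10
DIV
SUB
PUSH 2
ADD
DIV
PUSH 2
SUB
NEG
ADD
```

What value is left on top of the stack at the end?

6

PUSH -5  : -5
NEG      : 5
PUSH -53 : 5 -53
PUSH -6  : 5 -53 -6
SUB      : 5 -47
DUP      : 5 -47 -47
PUSH 2   : 5 -47 -47 2
PUSH 10  : 5 -47 -47 2 10
DIV      : 5 -47 -47 0
SUB      : 5 -47 -47
PUSH 2   : 5 -47 -47 2
ADD      : 5 -47 -45
DIV      : 5 1
PUSH 2   : 5 1 2
SUB      : 5 -1
NEG      : 5 1
ADD      : 6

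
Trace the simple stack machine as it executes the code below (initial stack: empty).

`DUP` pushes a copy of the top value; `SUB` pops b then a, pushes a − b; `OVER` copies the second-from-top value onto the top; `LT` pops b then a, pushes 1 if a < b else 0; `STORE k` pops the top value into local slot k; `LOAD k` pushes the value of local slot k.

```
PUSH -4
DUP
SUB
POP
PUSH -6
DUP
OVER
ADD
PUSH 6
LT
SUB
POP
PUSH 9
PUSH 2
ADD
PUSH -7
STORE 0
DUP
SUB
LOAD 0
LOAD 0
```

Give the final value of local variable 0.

PUSH -4 → -4
DUP     → -4 -4
SUB     → 0
POP     → (empty)
PUSH -6 → -6
DUP     → -6 -6
OVER    → -6 -6 -6
ADD     → -6 -12
PUSH 6  → -6 -12 6
LT      → -6 1
SUB     → -7
POP     → (empty)
PUSH 9  → 9
PUSH 2  → 9 2
ADD     → 11
PUSH -7 → 11 -7
STORE 0 → 11
DUP     → 11 11
SUB     → 0
LOAD 0  → 0 -7
LOAD 0  → 0 -7 -7

-7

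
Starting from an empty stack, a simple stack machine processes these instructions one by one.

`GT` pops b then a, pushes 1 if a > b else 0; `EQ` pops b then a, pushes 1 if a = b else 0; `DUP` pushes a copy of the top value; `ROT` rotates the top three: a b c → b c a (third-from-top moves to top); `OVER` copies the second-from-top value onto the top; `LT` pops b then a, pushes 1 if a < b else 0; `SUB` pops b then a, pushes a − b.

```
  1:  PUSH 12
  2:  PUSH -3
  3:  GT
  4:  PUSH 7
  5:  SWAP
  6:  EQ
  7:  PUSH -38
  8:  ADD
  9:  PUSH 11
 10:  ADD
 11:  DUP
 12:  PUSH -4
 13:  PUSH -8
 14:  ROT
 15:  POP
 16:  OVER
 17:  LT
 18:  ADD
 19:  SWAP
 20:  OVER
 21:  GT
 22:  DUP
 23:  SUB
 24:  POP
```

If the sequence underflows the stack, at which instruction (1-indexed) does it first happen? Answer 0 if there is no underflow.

PUSH 12   [12]
PUSH -3   [12, -3]
GT        [1]
PUSH 7    [1, 7]
SWAP      [7, 1]
EQ        [0]
PUSH -38  [0, -38]
ADD       [-38]
PUSH 11   [-38, 11]
ADD       [-27]
DUP       [-27, -27]
PUSH -4   [-27, -27, -4]
PUSH -8   [-27, -27, -4, -8]
ROT       [-27, -4, -8, -27]
POP       [-27, -4, -8]
OVER      [-27, -4, -8, -4]
LT        [-27, -4, 1]
ADD       [-27, -3]
SWAP      [-3, -27]
OVER      [-3, -27, -3]
GT        [-3, 0]
DUP       [-3, 0, 0]
SUB       [-3, 0]
POP       [-3]

0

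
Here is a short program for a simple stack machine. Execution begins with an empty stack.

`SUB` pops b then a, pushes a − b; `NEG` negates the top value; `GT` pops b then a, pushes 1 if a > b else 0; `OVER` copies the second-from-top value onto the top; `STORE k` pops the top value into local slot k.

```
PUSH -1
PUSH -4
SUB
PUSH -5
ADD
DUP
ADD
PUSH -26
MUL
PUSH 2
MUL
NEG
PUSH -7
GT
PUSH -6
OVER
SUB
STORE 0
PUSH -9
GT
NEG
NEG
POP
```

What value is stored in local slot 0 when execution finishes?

PUSH -1   -1
PUSH -4   -1 -4
SUB       3
PUSH -5   3 -5
ADD       -2
DUP       -2 -2
ADD       -4
PUSH -26  -4 -26
MUL       104
PUSH 2    104 2
MUL       208
NEG       -208
PUSH -7   -208 -7
GT        0
PUSH -6   0 -6
OVER      0 -6 0
SUB       0 -6
STORE 0   0
PUSH -9   0 -9
GT        1
NEG       -1
NEG       1
POP       (empty)

-6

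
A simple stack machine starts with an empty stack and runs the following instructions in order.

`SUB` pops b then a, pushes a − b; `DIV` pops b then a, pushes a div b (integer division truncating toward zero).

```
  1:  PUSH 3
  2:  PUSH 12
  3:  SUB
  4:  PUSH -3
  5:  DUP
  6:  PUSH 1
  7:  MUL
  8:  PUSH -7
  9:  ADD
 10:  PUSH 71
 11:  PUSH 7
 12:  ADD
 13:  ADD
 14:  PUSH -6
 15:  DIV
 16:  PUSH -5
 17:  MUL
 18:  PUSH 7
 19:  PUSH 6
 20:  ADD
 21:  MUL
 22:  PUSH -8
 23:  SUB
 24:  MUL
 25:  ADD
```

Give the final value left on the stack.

PUSH 3  -> [3]
PUSH 12 -> [3, 12]
SUB     -> [-9]
PUSH -3 -> [-9, -3]
DUP     -> [-9, -3, -3]
PUSH 1  -> [-9, -3, -3, 1]
MUL     -> [-9, -3, -3]
PUSH -7 -> [-9, -3, -3, -7]
ADD     -> [-9, -3, -10]
PUSH 71 -> [-9, -3, -10, 71]
PUSH 7  -> [-9, -3, -10, 71, 7]
ADD     -> [-9, -3, -10, 78]
ADD     -> [-9, -3, 68]
PUSH -6 -> [-9, -3, 68, -6]
DIV     -> [-9, -3, -11]
PUSH -5 -> [-9, -3, -11, -5]
MUL     -> [-9, -3, 55]
PUSH 7  -> [-9, -3, 55, 7]
PUSH 6  -> [-9, -3, 55, 7, 6]
ADD     -> [-9, -3, 55, 13]
MUL     -> [-9, -3, 715]
PUSH -8 -> [-9, -3, 715, -8]
SUB     -> [-9, -3, 723]
MUL     -> [-9, -2169]
ADD     -> [-2178]

-2178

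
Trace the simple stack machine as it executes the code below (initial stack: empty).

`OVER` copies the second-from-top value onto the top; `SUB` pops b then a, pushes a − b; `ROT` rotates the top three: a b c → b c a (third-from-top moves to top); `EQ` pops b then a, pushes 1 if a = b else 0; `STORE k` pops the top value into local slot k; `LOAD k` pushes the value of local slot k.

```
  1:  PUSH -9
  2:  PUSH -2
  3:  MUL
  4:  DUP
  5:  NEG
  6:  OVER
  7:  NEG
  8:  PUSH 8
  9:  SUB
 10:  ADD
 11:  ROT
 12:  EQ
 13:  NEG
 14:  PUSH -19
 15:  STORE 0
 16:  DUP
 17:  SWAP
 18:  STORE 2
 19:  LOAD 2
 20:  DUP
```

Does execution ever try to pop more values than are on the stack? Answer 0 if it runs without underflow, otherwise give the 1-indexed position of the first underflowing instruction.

11

PUSH -9 -> -9
PUSH -2 -> -9 -2
MUL     -> 18
DUP     -> 18 18
NEG     -> 18 -18
OVER    -> 18 -18 18
NEG     -> 18 -18 -18
PUSH 8  -> 18 -18 -18 8
SUB     -> 18 -18 -26
ADD     -> 18 -44
ROT  — needs 3 operands, stack has 2 → underflow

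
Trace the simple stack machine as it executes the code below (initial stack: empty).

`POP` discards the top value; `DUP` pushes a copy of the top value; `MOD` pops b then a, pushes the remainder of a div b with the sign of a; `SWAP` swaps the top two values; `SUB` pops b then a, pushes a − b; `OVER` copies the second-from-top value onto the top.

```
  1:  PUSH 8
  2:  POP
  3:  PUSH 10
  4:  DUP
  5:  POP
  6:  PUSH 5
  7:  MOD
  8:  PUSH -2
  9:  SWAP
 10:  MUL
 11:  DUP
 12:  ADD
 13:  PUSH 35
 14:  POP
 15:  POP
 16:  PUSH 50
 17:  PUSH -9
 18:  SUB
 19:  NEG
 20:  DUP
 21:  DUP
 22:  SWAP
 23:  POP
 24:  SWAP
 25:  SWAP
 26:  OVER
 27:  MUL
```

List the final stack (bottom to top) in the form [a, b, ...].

PUSH 8  → [8]
POP     → []
PUSH 10 → [10]
DUP     → [10, 10]
POP     → [10]
PUSH 5  → [10, 5]
MOD     → [0]
PUSH -2 → [0, -2]
SWAP    → [-2, 0]
MUL     → [0]
DUP     → [0, 0]
ADD     → [0]
PUSH 35 → [0, 35]
POP     → [0]
POP     → []
PUSH 50 → [50]
PUSH -9 → [50, -9]
SUB     → [59]
NEG     → [-59]
DUP     → [-59, -59]
DUP     → [-59, -59, -59]
SWAP    → [-59, -59, -59]
POP     → [-59, -59]
SWAP    → [-59, -59]
SWAP    → [-59, -59]
OVER    → [-59, -59, -59]
MUL     → [-59, 3481]

[-59, 3481]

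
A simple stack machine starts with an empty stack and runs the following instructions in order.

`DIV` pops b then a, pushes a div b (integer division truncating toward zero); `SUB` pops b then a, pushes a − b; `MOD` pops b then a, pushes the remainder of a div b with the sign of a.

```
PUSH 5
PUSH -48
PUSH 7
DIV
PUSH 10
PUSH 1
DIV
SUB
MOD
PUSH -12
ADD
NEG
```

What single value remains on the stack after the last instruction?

PUSH 5    [5]
PUSH -48  [5, -48]
PUSH 7    [5, -48, 7]
DIV       [5, -6]
PUSH 10   [5, -6, 10]
PUSH 1    [5, -6, 10, 1]
DIV       [5, -6, 10]
SUB       [5, -16]
MOD       [5]
PUSH -12  [5, -12]
ADD       [-7]
NEG       [7]

7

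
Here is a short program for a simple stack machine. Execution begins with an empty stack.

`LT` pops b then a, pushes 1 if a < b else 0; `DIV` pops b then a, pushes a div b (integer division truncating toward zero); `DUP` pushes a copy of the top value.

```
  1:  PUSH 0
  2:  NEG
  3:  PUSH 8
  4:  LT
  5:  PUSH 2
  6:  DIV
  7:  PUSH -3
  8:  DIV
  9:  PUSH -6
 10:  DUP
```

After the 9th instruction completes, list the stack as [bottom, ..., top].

PUSH 0  → 0
NEG     → 0
PUSH 8  → 0 8
LT      → 1
PUSH 2  → 1 2
DIV     → 0
PUSH -3 → 0 -3
DIV     → 0
PUSH -6 → 0 -6

[0, -6]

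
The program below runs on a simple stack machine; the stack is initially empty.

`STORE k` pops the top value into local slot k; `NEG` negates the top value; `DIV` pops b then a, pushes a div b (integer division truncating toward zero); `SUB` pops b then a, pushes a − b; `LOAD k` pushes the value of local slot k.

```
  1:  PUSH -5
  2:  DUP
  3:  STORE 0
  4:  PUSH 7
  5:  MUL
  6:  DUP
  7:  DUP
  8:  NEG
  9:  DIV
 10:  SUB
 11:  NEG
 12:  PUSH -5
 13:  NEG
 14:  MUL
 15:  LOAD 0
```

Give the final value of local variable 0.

PUSH -5  [-5]
DUP      [-5, -5]
STORE 0  [-5]
PUSH 7   [-5, 7]
MUL      [-35]
DUP      [-35, -35]
DUP      [-35, -35, -35]
NEG      [-35, -35, 35]
DIV      [-35, -1]
SUB      [-34]
NEG      [34]
PUSH -5  [34, -5]
NEG      [34, 5]
MUL      [170]
LOAD 0   [170, -5]

-5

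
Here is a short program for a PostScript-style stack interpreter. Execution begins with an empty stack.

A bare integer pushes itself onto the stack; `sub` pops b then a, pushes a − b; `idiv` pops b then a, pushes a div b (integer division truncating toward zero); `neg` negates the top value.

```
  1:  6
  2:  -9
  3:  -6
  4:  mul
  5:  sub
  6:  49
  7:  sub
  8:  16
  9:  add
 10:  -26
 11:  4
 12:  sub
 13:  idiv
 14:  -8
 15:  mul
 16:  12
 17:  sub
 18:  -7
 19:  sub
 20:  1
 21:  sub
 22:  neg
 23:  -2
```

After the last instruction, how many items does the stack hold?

2

6    -> [6]
-9   -> [6, -9]
-6   -> [6, -9, -6]
mul  -> [6, 54]
sub  -> [-48]
49   -> [-48, 49]
sub  -> [-97]
16   -> [-97, 16]
add  -> [-81]
-26  -> [-81, -26]
4    -> [-81, -26, 4]
sub  -> [-81, -30]
idiv -> [2]
-8   -> [2, -8]
mul  -> [-16]
12   -> [-16, 12]
sub  -> [-28]
-7   -> [-28, -7]
sub  -> [-21]
1    -> [-21, 1]
sub  -> [-22]
neg  -> [22]
-2   -> [22, -2]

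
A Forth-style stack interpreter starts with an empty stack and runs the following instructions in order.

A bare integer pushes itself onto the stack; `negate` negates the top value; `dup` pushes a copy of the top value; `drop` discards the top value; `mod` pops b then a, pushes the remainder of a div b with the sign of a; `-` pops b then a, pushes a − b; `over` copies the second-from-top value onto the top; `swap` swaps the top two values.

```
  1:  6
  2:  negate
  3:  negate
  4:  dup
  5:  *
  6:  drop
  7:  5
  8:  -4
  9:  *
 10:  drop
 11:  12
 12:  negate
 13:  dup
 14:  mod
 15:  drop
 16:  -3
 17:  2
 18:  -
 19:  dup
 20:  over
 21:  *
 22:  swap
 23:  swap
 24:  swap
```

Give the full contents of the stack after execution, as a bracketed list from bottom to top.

[25, -5]

6      → [6]
negate → [-6]
negate → [6]
dup    → [6, 6]
*      → [36]
drop   → []
5      → [5]
-4     → [5, -4]
*      → [-20]
drop   → []
12     → [12]
negate → [-12]
dup    → [-12, -12]
mod    → [0]
drop   → []
-3     → [-3]
2      → [-3, 2]
-      → [-5]
dup    → [-5, -5]
over   → [-5, -5, -5]
*      → [-5, 25]
swap   → [25, -5]
swap   → [-5, 25]
swap   → [25, -5]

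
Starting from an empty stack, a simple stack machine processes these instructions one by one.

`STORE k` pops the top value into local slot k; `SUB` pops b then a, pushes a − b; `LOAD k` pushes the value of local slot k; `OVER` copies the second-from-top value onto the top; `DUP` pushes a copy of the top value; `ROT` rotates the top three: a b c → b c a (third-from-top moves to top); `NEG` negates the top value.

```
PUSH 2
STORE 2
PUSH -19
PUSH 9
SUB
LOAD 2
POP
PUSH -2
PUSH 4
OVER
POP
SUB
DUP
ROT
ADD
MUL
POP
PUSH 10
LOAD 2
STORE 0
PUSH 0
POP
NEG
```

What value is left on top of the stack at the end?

PUSH 2    [2]
STORE 2   []
PUSH -19  [-19]
PUSH 9    [-19, 9]
SUB       [-28]
LOAD 2    [-28, 2]
POP       [-28]
PUSH -2   [-28, -2]
PUSH 4    [-28, -2, 4]
OVER      [-28, -2, 4, -2]
POP       [-28, -2, 4]
SUB       [-28, -6]
DUP       [-28, -6, -6]
ROT       [-6, -6, -28]
ADD       [-6, -34]
MUL       [204]
POP       []
PUSH 10   [10]
LOAD 2    [10, 2]
STORE 0   [10]
PUSH 0    [10, 0]
POP       [10]
NEG       [-10]

-10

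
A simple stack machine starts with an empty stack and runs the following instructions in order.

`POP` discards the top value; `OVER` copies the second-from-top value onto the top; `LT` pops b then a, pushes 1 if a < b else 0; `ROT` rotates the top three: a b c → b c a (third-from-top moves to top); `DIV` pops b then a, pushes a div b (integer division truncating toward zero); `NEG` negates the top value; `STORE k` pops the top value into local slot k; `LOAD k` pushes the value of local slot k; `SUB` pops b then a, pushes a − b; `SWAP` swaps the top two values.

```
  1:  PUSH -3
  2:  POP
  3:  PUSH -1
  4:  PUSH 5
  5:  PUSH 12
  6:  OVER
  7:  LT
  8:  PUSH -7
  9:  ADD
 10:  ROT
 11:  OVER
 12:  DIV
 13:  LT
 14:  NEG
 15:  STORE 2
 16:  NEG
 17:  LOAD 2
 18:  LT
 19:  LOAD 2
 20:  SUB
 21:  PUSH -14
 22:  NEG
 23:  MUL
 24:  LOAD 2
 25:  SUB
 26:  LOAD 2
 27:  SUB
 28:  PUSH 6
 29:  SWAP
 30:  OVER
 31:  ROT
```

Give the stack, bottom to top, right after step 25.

[29]

PUSH -3  → [-3]
POP      → []
PUSH -1  → [-1]
PUSH 5   → [-1, 5]
PUSH 12  → [-1, 5, 12]
OVER     → [-1, 5, 12, 5]
LT       → [-1, 5, 0]
PUSH -7  → [-1, 5, 0, -7]
ADD      → [-1, 5, -7]
ROT      → [5, -7, -1]
OVER     → [5, -7, -1, -7]
DIV      → [5, -7, 0]
LT       → [5, 1]
NEG      → [5, -1]
STORE 2  → [5]
NEG      → [-5]
LOAD 2   → [-5, -1]
LT       → [1]
LOAD 2   → [1, -1]
SUB      → [2]
PUSH -14 → [2, -14]
NEG      → [2, 14]
MUL      → [28]
LOAD 2   → [28, -1]
SUB      → [29]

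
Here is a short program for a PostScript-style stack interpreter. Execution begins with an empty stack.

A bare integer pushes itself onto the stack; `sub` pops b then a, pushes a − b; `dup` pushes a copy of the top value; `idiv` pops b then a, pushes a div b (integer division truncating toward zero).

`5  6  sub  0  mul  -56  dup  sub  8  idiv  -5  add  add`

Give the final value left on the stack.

5    : [5]
6    : [5, 6]
sub  : [-1]
0    : [-1, 0]
mul  : [0]
-56  : [0, -56]
dup  : [0, -56, -56]
sub  : [0, 0]
8    : [0, 0, 8]
idiv : [0, 0]
-5   : [0, 0, -5]
add  : [0, -5]
add  : [-5]

-5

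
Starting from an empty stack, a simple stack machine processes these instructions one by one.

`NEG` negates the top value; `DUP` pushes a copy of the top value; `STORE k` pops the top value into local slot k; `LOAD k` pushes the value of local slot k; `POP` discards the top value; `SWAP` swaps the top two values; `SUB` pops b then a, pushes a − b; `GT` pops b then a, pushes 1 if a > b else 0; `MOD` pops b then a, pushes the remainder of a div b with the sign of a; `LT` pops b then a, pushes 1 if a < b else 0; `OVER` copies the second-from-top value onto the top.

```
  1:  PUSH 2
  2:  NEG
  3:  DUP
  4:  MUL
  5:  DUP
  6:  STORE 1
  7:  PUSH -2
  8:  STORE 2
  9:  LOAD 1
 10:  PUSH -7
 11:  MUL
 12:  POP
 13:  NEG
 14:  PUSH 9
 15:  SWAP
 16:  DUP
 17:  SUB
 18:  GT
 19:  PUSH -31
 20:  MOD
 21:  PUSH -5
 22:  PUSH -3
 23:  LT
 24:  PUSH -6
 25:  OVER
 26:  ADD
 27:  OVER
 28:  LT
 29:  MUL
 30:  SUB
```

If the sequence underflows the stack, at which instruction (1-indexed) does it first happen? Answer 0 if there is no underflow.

0

PUSH 2   -> [2]
NEG      -> [-2]
DUP      -> [-2, -2]
MUL      -> [4]
DUP      -> [4, 4]
STORE 1  -> [4]
PUSH -2  -> [4, -2]
STORE 2  -> [4]
LOAD 1   -> [4, 4]
PUSH -7  -> [4, 4, -7]
MUL      -> [4, -28]
POP      -> [4]
NEG      -> [-4]
PUSH 9   -> [-4, 9]
SWAP     -> [9, -4]
DUP      -> [9, -4, -4]
SUB      -> [9, 0]
GT       -> [1]
PUSH -31 -> [1, -31]
MOD      -> [1]
PUSH -5  -> [1, -5]
PUSH -3  -> [1, -5, -3]
LT       -> [1, 1]
PUSH -6  -> [1, 1, -6]
OVER     -> [1, 1, -6, 1]
ADD      -> [1, 1, -5]
OVER     -> [1, 1, -5, 1]
LT       -> [1, 1, 1]
MUL      -> [1, 1]
SUB      -> [0]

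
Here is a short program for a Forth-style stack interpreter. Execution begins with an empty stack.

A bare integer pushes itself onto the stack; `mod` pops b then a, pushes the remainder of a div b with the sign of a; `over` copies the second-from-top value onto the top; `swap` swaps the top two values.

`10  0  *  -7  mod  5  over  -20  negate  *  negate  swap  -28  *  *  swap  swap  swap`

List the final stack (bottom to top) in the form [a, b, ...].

[0, 0]

10     -> 10
0      -> 10 0
*      -> 0
-7     -> 0 -7
mod    -> 0
5      -> 0 5
over   -> 0 5 0
-20    -> 0 5 0 -20
negate -> 0 5 0 20
*      -> 0 5 0
negate -> 0 5 0
swap   -> 0 0 5
-28    -> 0 0 5 -28
*      -> 0 0 -140
*      -> 0 0
swap   -> 0 0
swap   -> 0 0
swap   -> 0 0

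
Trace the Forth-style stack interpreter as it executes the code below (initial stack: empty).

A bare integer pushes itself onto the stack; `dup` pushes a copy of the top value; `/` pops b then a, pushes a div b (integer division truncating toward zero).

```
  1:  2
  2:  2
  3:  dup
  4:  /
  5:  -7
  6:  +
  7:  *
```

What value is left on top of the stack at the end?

-12

2   -> [2]
2   -> [2, 2]
dup -> [2, 2, 2]
/   -> [2, 1]
-7  -> [2, 1, -7]
+   -> [2, -6]
*   -> [-12]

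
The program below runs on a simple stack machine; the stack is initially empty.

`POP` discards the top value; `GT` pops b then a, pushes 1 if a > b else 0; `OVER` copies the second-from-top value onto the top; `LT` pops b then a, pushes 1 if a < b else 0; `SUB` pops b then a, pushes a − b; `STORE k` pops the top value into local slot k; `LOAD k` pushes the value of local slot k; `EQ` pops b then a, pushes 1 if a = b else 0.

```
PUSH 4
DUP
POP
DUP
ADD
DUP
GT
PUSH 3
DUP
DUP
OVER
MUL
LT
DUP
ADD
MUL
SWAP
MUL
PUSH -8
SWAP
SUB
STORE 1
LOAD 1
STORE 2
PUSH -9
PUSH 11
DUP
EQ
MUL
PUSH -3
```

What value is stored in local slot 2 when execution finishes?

PUSH 4  -> 4
DUP     -> 4 4
POP     -> 4
DUP     -> 4 4
ADD     -> 8
DUP     -> 8 8
GT      -> 0
PUSH 3  -> 0 3
DUP     -> 0 3 3
DUP     -> 0 3 3 3
OVER    -> 0 3 3 3 3
MUL     -> 0 3 3 9
LT      -> 0 3 1
DUP     -> 0 3 1 1
ADD     -> 0 3 2
MUL     -> 0 6
SWAP    -> 6 0
MUL     -> 0
PUSH -8 -> 0 -8
SWAP    -> -8 0
SUB     -> -8
STORE 1 -> (empty)
LOAD 1  -> -8
STORE 2 -> (empty)
PUSH -9 -> -9
PUSH 11 -> -9 11
DUP     -> -9 11 11
EQ      -> -9 1
MUL     -> -9
PUSH -3 -> -9 -3

-8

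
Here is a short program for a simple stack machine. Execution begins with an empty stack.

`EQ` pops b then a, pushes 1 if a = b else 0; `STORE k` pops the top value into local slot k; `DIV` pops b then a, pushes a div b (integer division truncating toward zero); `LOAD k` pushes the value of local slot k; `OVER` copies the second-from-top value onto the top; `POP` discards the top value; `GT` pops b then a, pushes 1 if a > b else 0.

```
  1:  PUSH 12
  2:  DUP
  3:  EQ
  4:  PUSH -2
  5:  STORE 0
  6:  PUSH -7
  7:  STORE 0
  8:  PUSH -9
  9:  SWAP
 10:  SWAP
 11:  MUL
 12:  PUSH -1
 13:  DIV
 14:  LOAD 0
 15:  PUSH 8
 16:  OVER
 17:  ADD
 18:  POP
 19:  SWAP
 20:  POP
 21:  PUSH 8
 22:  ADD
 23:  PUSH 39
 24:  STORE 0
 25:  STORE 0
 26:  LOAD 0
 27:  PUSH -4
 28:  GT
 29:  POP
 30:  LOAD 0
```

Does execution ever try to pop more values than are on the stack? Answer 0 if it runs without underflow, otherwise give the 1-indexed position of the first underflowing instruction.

PUSH 12 → 12
DUP     → 12 12
EQ      → 1
PUSH -2 → 1 -2
STORE 0 → 1
PUSH -7 → 1 -7
STORE 0 → 1
PUSH -9 → 1 -9
SWAP    → -9 1
SWAP    → 1 -9
MUL     → -9
PUSH -1 → -9 -1
DIV     → 9
LOAD 0  → 9 -7
PUSH 8  → 9 -7 8
OVER    → 9 -7 8 -7
ADD     → 9 -7 1
POP     → 9 -7
SWAP    → -7 9
POP     → -7
PUSH 8  → -7 8
ADD     → 1
PUSH 39 → 1 39
STORE 0 → 1
STORE 0 → (empty)
LOAD 0  → 1
PUSH -4 → 1 -4
GT      → 1
POP     → (empty)
LOAD 0  → 1

0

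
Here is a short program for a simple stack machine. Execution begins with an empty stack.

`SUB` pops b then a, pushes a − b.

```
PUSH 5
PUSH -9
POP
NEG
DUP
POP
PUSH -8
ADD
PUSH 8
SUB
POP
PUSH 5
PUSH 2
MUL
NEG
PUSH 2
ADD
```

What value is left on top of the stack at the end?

-8

PUSH 5  -> 5
PUSH -9 -> 5 -9
POP     -> 5
NEG     -> -5
DUP     -> -5 -5
POP     -> -5
PUSH -8 -> -5 -8
ADD     -> -13
PUSH 8  -> -13 8
SUB     -> -21
POP     -> (empty)
PUSH 5  -> 5
PUSH 2  -> 5 2
MUL     -> 10
NEG     -> -10
PUSH 2  -> -10 2
ADD     -> -8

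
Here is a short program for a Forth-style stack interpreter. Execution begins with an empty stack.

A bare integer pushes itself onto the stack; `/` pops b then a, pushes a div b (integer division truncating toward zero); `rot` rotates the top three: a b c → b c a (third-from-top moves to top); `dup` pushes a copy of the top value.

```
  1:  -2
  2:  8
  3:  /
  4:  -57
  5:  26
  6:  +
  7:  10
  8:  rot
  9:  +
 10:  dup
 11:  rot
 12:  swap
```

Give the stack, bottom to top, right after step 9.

[-31, 10]

-2  -> -2
8   -> -2 8
/   -> 0
-57 -> 0 -57
26  -> 0 -57 26
+   -> 0 -31
10  -> 0 -31 10
rot -> -31 10 0
+   -> -31 10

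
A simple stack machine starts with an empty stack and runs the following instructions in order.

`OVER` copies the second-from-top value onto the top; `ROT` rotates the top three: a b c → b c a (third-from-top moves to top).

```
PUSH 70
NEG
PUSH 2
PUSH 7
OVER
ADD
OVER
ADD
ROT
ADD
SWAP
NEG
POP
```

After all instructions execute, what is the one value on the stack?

PUSH 70  [70]
NEG      [-70]
PUSH 2   [-70, 2]
PUSH 7   [-70, 2, 7]
OVER     [-70, 2, 7, 2]
ADD      [-70, 2, 9]
OVER     [-70, 2, 9, 2]
ADD      [-70, 2, 11]
ROT      [2, 11, -70]
ADD      [2, -59]
SWAP     [-59, 2]
NEG      [-59, -2]
POP      [-59]

-59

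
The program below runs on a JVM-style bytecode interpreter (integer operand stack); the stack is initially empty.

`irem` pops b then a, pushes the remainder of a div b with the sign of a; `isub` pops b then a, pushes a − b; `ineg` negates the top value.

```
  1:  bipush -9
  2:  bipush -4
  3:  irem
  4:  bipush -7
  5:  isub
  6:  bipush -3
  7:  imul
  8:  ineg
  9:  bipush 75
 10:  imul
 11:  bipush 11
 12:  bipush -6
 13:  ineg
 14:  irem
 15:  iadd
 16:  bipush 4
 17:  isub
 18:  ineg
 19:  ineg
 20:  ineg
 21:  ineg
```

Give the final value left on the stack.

bipush -9  -9
bipush -4  -9 -4
irem       -1
bipush -7  -1 -7
isub       6
bipush -3  6 -3
imul       -18
ineg       18
bipush 75  18 75
imul       1350
bipush 11  1350 11
bipush -6  1350 11 -6
ineg       1350 11 6
irem       1350 5
iadd       1355
bipush 4   1355 4
isub       1351
ineg       -1351
ineg       1351
ineg       -1351
ineg       1351

1351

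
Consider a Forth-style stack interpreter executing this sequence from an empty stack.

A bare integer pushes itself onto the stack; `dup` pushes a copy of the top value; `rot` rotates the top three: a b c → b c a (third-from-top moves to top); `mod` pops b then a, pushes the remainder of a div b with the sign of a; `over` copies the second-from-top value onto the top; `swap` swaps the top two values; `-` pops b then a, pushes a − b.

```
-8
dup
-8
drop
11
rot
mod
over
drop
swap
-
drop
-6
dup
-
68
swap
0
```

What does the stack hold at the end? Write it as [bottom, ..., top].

[68, 0, 0]

-8   → -8
dup  → -8 -8
-8   → -8 -8 -8
drop → -8 -8
11   → -8 -8 11
rot  → -8 11 -8
mod  → -8 3
over → -8 3 -8
drop → -8 3
swap → 3 -8
-    → 11
drop → (empty)
-6   → -6
dup  → -6 -6
-    → 0
68   → 0 68
swap → 68 0
0    → 68 0 0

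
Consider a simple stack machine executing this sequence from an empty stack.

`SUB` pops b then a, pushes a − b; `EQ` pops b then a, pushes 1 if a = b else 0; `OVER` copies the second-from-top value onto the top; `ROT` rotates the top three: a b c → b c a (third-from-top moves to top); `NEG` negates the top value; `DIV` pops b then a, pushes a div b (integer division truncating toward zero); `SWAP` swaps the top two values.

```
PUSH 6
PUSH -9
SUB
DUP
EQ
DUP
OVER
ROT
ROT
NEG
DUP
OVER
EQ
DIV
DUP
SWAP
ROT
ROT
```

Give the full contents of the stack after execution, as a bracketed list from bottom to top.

PUSH 6  → [6]
PUSH -9 → [6, -9]
SUB     → [15]
DUP     → [15, 15]
EQ      → [1]
DUP     → [1, 1]
OVER    → [1, 1, 1]
ROT     → [1, 1, 1]
ROT     → [1, 1, 1]
NEG     → [1, 1, -1]
DUP     → [1, 1, -1, -1]
OVER    → [1, 1, -1, -1, -1]
EQ      → [1, 1, -1, 1]
DIV     → [1, 1, -1]
DUP     → [1, 1, -1, -1]
SWAP    → [1, 1, -1, -1]
ROT     → [1, -1, -1, 1]
ROT     → [1, -1, 1, -1]

[1, -1, 1, -1]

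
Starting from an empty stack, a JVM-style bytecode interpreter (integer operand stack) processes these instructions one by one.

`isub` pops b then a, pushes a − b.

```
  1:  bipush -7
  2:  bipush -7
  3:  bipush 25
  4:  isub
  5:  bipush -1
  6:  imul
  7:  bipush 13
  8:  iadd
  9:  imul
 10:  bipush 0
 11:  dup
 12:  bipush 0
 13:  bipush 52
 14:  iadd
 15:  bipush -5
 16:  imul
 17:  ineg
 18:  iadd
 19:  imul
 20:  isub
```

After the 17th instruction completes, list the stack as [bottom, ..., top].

[-315, 0, 0, 260]

bipush -7 : -7
bipush -7 : -7 -7
bipush 25 : -7 -7 25
isub      : -7 -32
bipush -1 : -7 -32 -1
imul      : -7 32
bipush 13 : -7 32 13
iadd      : -7 45
imul      : -315
bipush 0  : -315 0
dup       : -315 0 0
bipush 0  : -315 0 0 0
bipush 52 : -315 0 0 0 52
iadd      : -315 0 0 52
bipush -5 : -315 0 0 52 -5
imul      : -315 0 0 -260
ineg      : -315 0 0 260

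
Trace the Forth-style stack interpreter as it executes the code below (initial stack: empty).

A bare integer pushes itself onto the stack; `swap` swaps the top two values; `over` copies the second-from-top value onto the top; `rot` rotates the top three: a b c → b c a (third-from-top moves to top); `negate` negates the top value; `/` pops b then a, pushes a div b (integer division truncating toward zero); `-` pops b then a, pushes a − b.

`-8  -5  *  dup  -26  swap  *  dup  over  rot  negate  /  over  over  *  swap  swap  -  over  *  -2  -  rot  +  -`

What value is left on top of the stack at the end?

-8      [-8]
-5      [-8, -5]
*       [40]
dup     [40, 40]
-26     [40, 40, -26]
swap    [40, -26, 40]
*       [40, -1040]
dup     [40, -1040, -1040]
over    [40, -1040, -1040, -1040]
rot     [40, -1040, -1040, -1040]
negate  [40, -1040, -1040, 1040]
/       [40, -1040, -1]
over    [40, -1040, -1, -1040]
over    [40, -1040, -1, -1040, -1]
*       [40, -1040, -1, 1040]
swap    [40, -1040, 1040, -1]
swap    [40, -1040, -1, 1040]
-       [40, -1040, -1041]
over    [40, -1040, -1041, -1040]
*       [40, -1040, 1082640]
-2      [40, -1040, 1082640, -2]
-       [40, -1040, 1082642]
rot     [-1040, 1082642, 40]
+       [-1040, 1082682]
-       [-1083722]

-1083722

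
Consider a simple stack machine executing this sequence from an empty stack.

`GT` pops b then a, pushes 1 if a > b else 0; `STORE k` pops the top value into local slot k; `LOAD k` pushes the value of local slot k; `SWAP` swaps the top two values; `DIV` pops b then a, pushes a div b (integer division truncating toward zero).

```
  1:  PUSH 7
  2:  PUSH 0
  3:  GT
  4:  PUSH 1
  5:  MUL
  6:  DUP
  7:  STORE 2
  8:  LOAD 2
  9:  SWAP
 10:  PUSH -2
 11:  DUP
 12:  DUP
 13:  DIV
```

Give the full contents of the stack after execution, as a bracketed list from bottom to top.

[1, 1, -2, 1]

PUSH 7   7
PUSH 0   7 0
GT       1
PUSH 1   1 1
MUL      1
DUP      1 1
STORE 2  1
LOAD 2   1 1
SWAP     1 1
PUSH -2  1 1 -2
DUP      1 1 -2 -2
DUP      1 1 -2 -2 -2
DIV      1 1 -2 1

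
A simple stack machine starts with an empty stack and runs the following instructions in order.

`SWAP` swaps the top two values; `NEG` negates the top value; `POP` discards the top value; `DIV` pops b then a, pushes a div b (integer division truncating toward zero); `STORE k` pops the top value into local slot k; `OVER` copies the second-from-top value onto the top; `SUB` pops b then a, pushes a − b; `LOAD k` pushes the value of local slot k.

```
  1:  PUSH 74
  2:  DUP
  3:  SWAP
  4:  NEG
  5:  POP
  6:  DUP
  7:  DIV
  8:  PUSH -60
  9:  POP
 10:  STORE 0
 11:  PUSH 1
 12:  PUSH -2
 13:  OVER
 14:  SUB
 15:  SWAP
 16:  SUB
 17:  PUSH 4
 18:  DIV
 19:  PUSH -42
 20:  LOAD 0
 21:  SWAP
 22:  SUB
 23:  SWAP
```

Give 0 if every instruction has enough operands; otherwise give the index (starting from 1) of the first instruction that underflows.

0

PUSH 74   [74]
DUP       [74, 74]
SWAP      [74, 74]
NEG       [74, -74]
POP       [74]
DUP       [74, 74]
DIV       [1]
PUSH -60  [1, -60]
POP       [1]
STORE 0   []
PUSH 1    [1]
PUSH -2   [1, -2]
OVER      [1, -2, 1]
SUB       [1, -3]
SWAP      [-3, 1]
SUB       [-4]
PUSH 4    [-4, 4]
DIV       [-1]
PUSH -42  [-1, -42]
LOAD 0    [-1, -42, 1]
SWAP      [-1, 1, -42]
SUB       [-1, 43]
SWAP      [43, -1]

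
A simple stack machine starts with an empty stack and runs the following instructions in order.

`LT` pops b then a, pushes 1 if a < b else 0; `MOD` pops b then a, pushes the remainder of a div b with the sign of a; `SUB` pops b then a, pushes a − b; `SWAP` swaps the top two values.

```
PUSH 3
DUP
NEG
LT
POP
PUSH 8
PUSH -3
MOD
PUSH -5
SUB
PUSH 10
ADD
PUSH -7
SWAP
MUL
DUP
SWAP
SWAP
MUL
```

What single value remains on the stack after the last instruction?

14161

PUSH 3  : [3]
DUP     : [3, 3]
NEG     : [3, -3]
LT      : [0]
POP     : []
PUSH 8  : [8]
PUSH -3 : [8, -3]
MOD     : [2]
PUSH -5 : [2, -5]
SUB     : [7]
PUSH 10 : [7, 10]
ADD     : [17]
PUSH -7 : [17, -7]
SWAP    : [-7, 17]
MUL     : [-119]
DUP     : [-119, -119]
SWAP    : [-119, -119]
SWAP    : [-119, -119]
MUL     : [14161]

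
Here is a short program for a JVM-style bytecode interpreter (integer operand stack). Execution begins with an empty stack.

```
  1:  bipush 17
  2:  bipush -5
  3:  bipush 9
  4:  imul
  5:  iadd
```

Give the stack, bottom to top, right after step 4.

[17, -45]

bipush 17 : [17]
bipush -5 : [17, -5]
bipush 9  : [17, -5, 9]
imul      : [17, -45]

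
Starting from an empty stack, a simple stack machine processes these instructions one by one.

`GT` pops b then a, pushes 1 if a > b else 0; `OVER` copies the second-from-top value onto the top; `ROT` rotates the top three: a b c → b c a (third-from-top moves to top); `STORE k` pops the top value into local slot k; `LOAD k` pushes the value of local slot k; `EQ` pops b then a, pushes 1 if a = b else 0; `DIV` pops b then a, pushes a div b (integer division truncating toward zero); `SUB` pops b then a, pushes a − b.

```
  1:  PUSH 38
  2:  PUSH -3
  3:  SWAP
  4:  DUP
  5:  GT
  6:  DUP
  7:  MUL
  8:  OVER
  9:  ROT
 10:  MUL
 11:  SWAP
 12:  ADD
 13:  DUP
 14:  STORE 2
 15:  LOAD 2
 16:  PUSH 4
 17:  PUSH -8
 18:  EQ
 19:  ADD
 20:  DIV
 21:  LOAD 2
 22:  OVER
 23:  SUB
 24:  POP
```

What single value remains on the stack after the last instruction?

1

PUSH 38 -> [38]
PUSH -3 -> [38, -3]
SWAP    -> [-3, 38]
DUP     -> [-3, 38, 38]
GT      -> [-3, 0]
DUP     -> [-3, 0, 0]
MUL     -> [-3, 0]
OVER    -> [-3, 0, -3]
ROT     -> [0, -3, -3]
MUL     -> [0, 9]
SWAP    -> [9, 0]
ADD     -> [9]
DUP     -> [9, 9]
STORE 2 -> [9]
LOAD 2  -> [9, 9]
PUSH 4  -> [9, 9, 4]
PUSH -8 -> [9, 9, 4, -8]
EQ      -> [9, 9, 0]
ADD     -> [9, 9]
DIV     -> [1]
LOAD 2  -> [1, 9]
OVER    -> [1, 9, 1]
SUB     -> [1, 8]
POP     -> [1]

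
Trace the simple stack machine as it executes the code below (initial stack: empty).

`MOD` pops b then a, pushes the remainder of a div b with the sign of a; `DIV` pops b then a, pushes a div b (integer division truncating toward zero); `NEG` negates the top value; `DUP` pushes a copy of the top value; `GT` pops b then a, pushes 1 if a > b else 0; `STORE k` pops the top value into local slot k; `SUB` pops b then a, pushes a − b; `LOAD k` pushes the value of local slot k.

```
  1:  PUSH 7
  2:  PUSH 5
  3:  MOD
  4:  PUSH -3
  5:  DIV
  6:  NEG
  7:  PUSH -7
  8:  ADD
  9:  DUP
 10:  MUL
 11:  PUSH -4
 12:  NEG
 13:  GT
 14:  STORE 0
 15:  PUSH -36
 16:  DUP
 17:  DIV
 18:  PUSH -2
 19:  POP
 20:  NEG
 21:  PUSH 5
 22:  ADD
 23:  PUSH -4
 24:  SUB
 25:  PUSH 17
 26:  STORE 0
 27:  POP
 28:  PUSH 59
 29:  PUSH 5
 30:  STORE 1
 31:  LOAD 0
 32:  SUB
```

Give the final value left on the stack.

PUSH 7   : 7
PUSH 5   : 7 5
MOD      : 2
PUSH -3  : 2 -3
DIV      : 0
NEG      : 0
PUSH -7  : 0 -7
ADD      : -7
DUP      : -7 -7
MUL      : 49
PUSH -4  : 49 -4
NEG      : 49 4
GT       : 1
STORE 0  : (empty)
PUSH -36 : -36
DUP      : -36 -36
DIV      : 1
PUSH -2  : 1 -2
POP      : 1
NEG      : -1
PUSH 5   : -1 5
ADD      : 4
PUSH -4  : 4 -4
SUB      : 8
PUSH 17  : 8 17
STORE 0  : 8
POP      : (empty)
PUSH 59  : 59
PUSH 5   : 59 5
STORE 1  : 59
LOAD 0   : 59 17
SUB      : 42

42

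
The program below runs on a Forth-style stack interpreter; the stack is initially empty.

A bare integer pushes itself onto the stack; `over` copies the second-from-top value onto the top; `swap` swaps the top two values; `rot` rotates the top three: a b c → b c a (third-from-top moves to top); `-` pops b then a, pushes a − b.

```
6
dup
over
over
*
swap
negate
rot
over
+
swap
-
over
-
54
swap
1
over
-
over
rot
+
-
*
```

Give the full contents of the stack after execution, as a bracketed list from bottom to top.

[36, 4914]

6      : 6
dup    : 6 6
over   : 6 6 6
over   : 6 6 6 6
*      : 6 6 36
swap   : 6 36 6
negate : 6 36 -6
rot    : 36 -6 6
over   : 36 -6 6 -6
+      : 36 -6 0
swap   : 36 0 -6
-      : 36 6
over   : 36 6 36
-      : 36 -30
54     : 36 -30 54
swap   : 36 54 -30
1      : 36 54 -30 1
over   : 36 54 -30 1 -30
-      : 36 54 -30 31
over   : 36 54 -30 31 -30
rot    : 36 54 31 -30 -30
+      : 36 54 31 -60
-      : 36 54 91
*      : 36 4914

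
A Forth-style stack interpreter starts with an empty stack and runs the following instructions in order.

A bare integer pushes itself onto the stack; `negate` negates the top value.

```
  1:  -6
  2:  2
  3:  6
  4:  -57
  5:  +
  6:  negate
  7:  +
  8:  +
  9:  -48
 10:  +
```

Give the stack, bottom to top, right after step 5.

-6   [-6]
2    [-6, 2]
6    [-6, 2, 6]
-57  [-6, 2, 6, -57]
+    [-6, 2, -51]

[-6, 2, -51]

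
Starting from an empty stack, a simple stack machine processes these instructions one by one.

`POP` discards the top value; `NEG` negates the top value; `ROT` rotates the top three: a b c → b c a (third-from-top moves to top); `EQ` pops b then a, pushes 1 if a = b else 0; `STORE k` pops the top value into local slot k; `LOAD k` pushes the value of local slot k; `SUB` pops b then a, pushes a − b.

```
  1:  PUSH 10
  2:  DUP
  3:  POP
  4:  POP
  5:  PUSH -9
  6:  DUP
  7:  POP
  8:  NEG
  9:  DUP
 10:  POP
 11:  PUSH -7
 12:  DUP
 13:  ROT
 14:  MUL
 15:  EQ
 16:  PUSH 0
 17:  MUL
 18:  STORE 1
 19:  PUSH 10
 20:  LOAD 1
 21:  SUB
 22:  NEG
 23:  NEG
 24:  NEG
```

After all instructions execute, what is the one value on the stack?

PUSH 10 -> 10
DUP     -> 10 10
POP     -> 10
POP     -> (empty)
PUSH -9 -> -9
DUP     -> -9 -9
POP     -> -9
NEG     -> 9
DUP     -> 9 9
POP     -> 9
PUSH -7 -> 9 -7
DUP     -> 9 -7 -7
ROT     -> -7 -7 9
MUL     -> -7 -63
EQ      -> 0
PUSH 0  -> 0 0
MUL     -> 0
STORE 1 -> (empty)
PUSH 10 -> 10
LOAD 1  -> 10 0
SUB     -> 10
NEG     -> -10
NEG     -> 10
NEG     -> -10

-10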